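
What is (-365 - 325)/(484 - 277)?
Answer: -10/3 ≈ -3.3333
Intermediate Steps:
(-365 - 325)/(484 - 277) = -690/207 = -690*1/207 = -10/3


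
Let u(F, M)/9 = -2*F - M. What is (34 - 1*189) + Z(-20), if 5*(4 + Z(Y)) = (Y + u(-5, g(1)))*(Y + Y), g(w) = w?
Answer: -647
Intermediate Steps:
u(F, M) = -18*F - 9*M (u(F, M) = 9*(-2*F - M) = 9*(-M - 2*F) = -18*F - 9*M)
Z(Y) = -4 + 2*Y*(81 + Y)/5 (Z(Y) = -4 + ((Y + (-18*(-5) - 9*1))*(Y + Y))/5 = -4 + ((Y + (90 - 9))*(2*Y))/5 = -4 + ((Y + 81)*(2*Y))/5 = -4 + ((81 + Y)*(2*Y))/5 = -4 + (2*Y*(81 + Y))/5 = -4 + 2*Y*(81 + Y)/5)
(34 - 1*189) + Z(-20) = (34 - 1*189) + (-4 + (⅖)*(-20)² + (162/5)*(-20)) = (34 - 189) + (-4 + (⅖)*400 - 648) = -155 + (-4 + 160 - 648) = -155 - 492 = -647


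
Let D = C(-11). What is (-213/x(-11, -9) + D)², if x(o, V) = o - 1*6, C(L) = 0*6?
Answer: 45369/289 ≈ 156.99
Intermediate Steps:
C(L) = 0
D = 0
x(o, V) = -6 + o (x(o, V) = o - 6 = -6 + o)
(-213/x(-11, -9) + D)² = (-213/(-6 - 11) + 0)² = (-213/(-17) + 0)² = (-213*(-1/17) + 0)² = (213/17 + 0)² = (213/17)² = 45369/289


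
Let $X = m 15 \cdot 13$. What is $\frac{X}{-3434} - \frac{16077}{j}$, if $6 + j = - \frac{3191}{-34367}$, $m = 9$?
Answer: $\frac{1896991417101}{697139774} \approx 2721.1$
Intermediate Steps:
$X = 1755$ ($X = 9 \cdot 15 \cdot 13 = 135 \cdot 13 = 1755$)
$j = - \frac{203011}{34367}$ ($j = -6 - \frac{3191}{-34367} = -6 - - \frac{3191}{34367} = -6 + \frac{3191}{34367} = - \frac{203011}{34367} \approx -5.9072$)
$\frac{X}{-3434} - \frac{16077}{j} = \frac{1755}{-3434} - \frac{16077}{- \frac{203011}{34367}} = 1755 \left(- \frac{1}{3434}\right) - - \frac{552518259}{203011} = - \frac{1755}{3434} + \frac{552518259}{203011} = \frac{1896991417101}{697139774}$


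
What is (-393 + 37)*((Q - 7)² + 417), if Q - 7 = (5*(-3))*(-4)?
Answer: -1430052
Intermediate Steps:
Q = 67 (Q = 7 + (5*(-3))*(-4) = 7 - 15*(-4) = 7 + 60 = 67)
(-393 + 37)*((Q - 7)² + 417) = (-393 + 37)*((67 - 7)² + 417) = -356*(60² + 417) = -356*(3600 + 417) = -356*4017 = -1430052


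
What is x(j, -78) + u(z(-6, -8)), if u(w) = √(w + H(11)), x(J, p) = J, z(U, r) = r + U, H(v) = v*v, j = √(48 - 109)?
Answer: √107 + I*√61 ≈ 10.344 + 7.8102*I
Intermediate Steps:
j = I*√61 (j = √(-61) = I*√61 ≈ 7.8102*I)
H(v) = v²
z(U, r) = U + r
u(w) = √(121 + w) (u(w) = √(w + 11²) = √(w + 121) = √(121 + w))
x(j, -78) + u(z(-6, -8)) = I*√61 + √(121 + (-6 - 8)) = I*√61 + √(121 - 14) = I*√61 + √107 = √107 + I*√61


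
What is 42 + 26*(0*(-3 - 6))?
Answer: 42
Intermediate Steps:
42 + 26*(0*(-3 - 6)) = 42 + 26*(0*(-9)) = 42 + 26*0 = 42 + 0 = 42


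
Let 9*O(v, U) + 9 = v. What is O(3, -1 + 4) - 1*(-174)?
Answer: 520/3 ≈ 173.33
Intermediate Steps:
O(v, U) = -1 + v/9
O(3, -1 + 4) - 1*(-174) = (-1 + (⅑)*3) - 1*(-174) = (-1 + ⅓) + 174 = -⅔ + 174 = 520/3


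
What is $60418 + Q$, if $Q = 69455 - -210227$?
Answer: $340100$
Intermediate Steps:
$Q = 279682$ ($Q = 69455 + 210227 = 279682$)
$60418 + Q = 60418 + 279682 = 340100$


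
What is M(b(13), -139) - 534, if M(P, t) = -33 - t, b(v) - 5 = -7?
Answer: -428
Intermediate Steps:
b(v) = -2 (b(v) = 5 - 7 = -2)
M(b(13), -139) - 534 = (-33 - 1*(-139)) - 534 = (-33 + 139) - 534 = 106 - 534 = -428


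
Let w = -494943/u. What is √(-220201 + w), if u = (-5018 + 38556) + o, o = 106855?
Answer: 4*I*√271267125899803/140393 ≈ 469.26*I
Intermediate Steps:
u = 140393 (u = (-5018 + 38556) + 106855 = 33538 + 106855 = 140393)
w = -494943/140393 ≈ -3.5254
√(-220201 + w) = √(-220201 - 494943/140393) = √(-30915173936/140393) = 4*I*√271267125899803/140393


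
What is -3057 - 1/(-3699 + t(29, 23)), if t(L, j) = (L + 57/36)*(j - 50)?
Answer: -55328639/18099 ≈ -3057.0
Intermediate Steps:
t(L, j) = (-50 + j)*(19/12 + L) (t(L, j) = (L + 57*(1/36))*(-50 + j) = (L + 19/12)*(-50 + j) = (19/12 + L)*(-50 + j) = (-50 + j)*(19/12 + L))
-3057 - 1/(-3699 + t(29, 23)) = -3057 - 1/(-3699 + (-475/6 - 50*29 + (19/12)*23 + 29*23)) = -3057 - 1/(-3699 + (-475/6 - 1450 + 437/12 + 667)) = -3057 - 1/(-3699 - 3303/4) = -3057 - 1/(-18099/4) = -3057 - 1*(-4/18099) = -3057 + 4/18099 = -55328639/18099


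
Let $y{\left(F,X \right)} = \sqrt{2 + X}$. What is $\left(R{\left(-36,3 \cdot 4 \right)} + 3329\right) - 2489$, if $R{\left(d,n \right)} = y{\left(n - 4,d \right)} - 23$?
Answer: $817 + i \sqrt{34} \approx 817.0 + 5.831 i$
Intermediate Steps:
$R{\left(d,n \right)} = -23 + \sqrt{2 + d}$ ($R{\left(d,n \right)} = \sqrt{2 + d} - 23 = -23 + \sqrt{2 + d}$)
$\left(R{\left(-36,3 \cdot 4 \right)} + 3329\right) - 2489 = \left(\left(-23 + \sqrt{2 - 36}\right) + 3329\right) - 2489 = \left(\left(-23 + \sqrt{-34}\right) + 3329\right) - 2489 = \left(\left(-23 + i \sqrt{34}\right) + 3329\right) - 2489 = \left(3306 + i \sqrt{34}\right) - 2489 = 817 + i \sqrt{34}$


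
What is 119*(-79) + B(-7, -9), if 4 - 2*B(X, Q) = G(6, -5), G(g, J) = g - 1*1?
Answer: -18803/2 ≈ -9401.5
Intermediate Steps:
G(g, J) = -1 + g (G(g, J) = g - 1 = -1 + g)
B(X, Q) = -½ (B(X, Q) = 2 - (-1 + 6)/2 = 2 - ½*5 = 2 - 5/2 = -½)
119*(-79) + B(-7, -9) = 119*(-79) - ½ = -9401 - ½ = -18803/2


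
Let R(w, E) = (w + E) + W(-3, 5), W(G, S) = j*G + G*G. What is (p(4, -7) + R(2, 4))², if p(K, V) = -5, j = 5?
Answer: 25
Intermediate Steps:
W(G, S) = G² + 5*G (W(G, S) = 5*G + G*G = 5*G + G² = G² + 5*G)
R(w, E) = -6 + E + w (R(w, E) = (w + E) - 3*(5 - 3) = (E + w) - 3*2 = (E + w) - 6 = -6 + E + w)
(p(4, -7) + R(2, 4))² = (-5 + (-6 + 4 + 2))² = (-5 + 0)² = (-5)² = 25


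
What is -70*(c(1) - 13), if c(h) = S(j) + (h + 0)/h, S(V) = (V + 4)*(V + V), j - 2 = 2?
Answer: -3640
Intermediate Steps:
j = 4 (j = 2 + 2 = 4)
S(V) = 2*V*(4 + V) (S(V) = (4 + V)*(2*V) = 2*V*(4 + V))
c(h) = 65 (c(h) = 2*4*(4 + 4) + (h + 0)/h = 2*4*8 + h/h = 64 + 1 = 65)
-70*(c(1) - 13) = -70*(65 - 13) = -70*52 = -3640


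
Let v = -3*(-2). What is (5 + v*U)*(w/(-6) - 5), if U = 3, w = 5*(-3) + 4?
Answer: -437/6 ≈ -72.833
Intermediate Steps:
v = 6
w = -11 (w = -15 + 4 = -11)
(5 + v*U)*(w/(-6) - 5) = (5 + 6*3)*(-11/(-6) - 5) = (5 + 18)*(-11*(-⅙) - 5) = 23*(11/6 - 5) = 23*(-19/6) = -437/6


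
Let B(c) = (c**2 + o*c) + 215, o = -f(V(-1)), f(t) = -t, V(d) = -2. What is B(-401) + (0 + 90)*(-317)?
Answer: 133288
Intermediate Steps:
o = -2 (o = -(-1)*(-2) = -1*2 = -2)
B(c) = 215 + c**2 - 2*c (B(c) = (c**2 - 2*c) + 215 = 215 + c**2 - 2*c)
B(-401) + (0 + 90)*(-317) = (215 + (-401)**2 - 2*(-401)) + (0 + 90)*(-317) = (215 + 160801 + 802) + 90*(-317) = 161818 - 28530 = 133288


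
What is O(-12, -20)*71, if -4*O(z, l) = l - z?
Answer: 142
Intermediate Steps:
O(z, l) = -l/4 + z/4 (O(z, l) = -(l - z)/4 = -l/4 + z/4)
O(-12, -20)*71 = (-¼*(-20) + (¼)*(-12))*71 = (5 - 3)*71 = 2*71 = 142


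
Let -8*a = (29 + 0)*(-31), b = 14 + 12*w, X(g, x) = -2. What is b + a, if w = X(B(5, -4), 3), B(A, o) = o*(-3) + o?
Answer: 819/8 ≈ 102.38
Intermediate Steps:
B(A, o) = -2*o (B(A, o) = -3*o + o = -2*o)
w = -2
b = -10 (b = 14 + 12*(-2) = 14 - 24 = -10)
a = 899/8 (a = -(29 + 0)*(-31)/8 = -29*(-31)/8 = -⅛*(-899) = 899/8 ≈ 112.38)
b + a = -10 + 899/8 = 819/8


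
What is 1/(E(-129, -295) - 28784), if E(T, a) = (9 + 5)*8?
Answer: -1/28672 ≈ -3.4877e-5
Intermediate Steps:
E(T, a) = 112 (E(T, a) = 14*8 = 112)
1/(E(-129, -295) - 28784) = 1/(112 - 28784) = 1/(-28672) = -1/28672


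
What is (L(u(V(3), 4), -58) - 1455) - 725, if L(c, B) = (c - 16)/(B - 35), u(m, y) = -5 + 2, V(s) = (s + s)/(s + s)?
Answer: -202721/93 ≈ -2179.8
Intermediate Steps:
V(s) = 1 (V(s) = (2*s)/((2*s)) = (2*s)*(1/(2*s)) = 1)
u(m, y) = -3
L(c, B) = (-16 + c)/(-35 + B)
(L(u(V(3), 4), -58) - 1455) - 725 = ((-16 - 3)/(-35 - 58) - 1455) - 725 = (-19/(-93) - 1455) - 725 = (-1/93*(-19) - 1455) - 725 = (19/93 - 1455) - 725 = -135296/93 - 725 = -202721/93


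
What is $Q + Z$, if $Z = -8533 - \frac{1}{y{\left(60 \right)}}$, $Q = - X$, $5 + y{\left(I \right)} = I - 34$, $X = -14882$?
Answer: $\frac{133328}{21} \approx 6349.0$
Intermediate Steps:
$y{\left(I \right)} = -39 + I$ ($y{\left(I \right)} = -5 + \left(I - 34\right) = -5 + \left(-34 + I\right) = -39 + I$)
$Q = 14882$ ($Q = \left(-1\right) \left(-14882\right) = 14882$)
$Z = - \frac{179194}{21}$ ($Z = -8533 - \frac{1}{-39 + 60} = -8533 - \frac{1}{21} = - \frac{179194}{21} \approx -8533.0$)
$Q + Z = 14882 - \frac{179194}{21} = \frac{133328}{21}$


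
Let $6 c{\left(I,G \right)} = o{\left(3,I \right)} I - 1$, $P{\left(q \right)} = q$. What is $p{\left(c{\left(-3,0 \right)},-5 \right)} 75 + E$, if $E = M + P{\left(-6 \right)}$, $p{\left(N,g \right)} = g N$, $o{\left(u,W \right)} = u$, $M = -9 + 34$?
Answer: $644$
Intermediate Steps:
$M = 25$
$c{\left(I,G \right)} = - \frac{1}{6} + \frac{I}{2}$ ($c{\left(I,G \right)} = \frac{3 I - 1}{6} = \frac{-1 + 3 I}{6} = - \frac{1}{6} + \frac{I}{2}$)
$p{\left(N,g \right)} = N g$
$E = 19$ ($E = 25 - 6 = 19$)
$p{\left(c{\left(-3,0 \right)},-5 \right)} 75 + E = \left(- \frac{1}{6} + \frac{1}{2} \left(-3\right)\right) \left(-5\right) 75 + 19 = \left(- \frac{1}{6} - \frac{3}{2}\right) \left(-5\right) 75 + 19 = \left(- \frac{5}{3}\right) \left(-5\right) 75 + 19 = \frac{25}{3} \cdot 75 + 19 = 625 + 19 = 644$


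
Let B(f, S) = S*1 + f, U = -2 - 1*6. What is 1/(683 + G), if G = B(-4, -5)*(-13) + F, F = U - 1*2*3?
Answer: 1/786 ≈ 0.0012723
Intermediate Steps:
U = -8 (U = -2 - 6 = -8)
F = -14 (F = -8 - 1*2*3 = -8 - 2*3 = -8 - 6 = -14)
B(f, S) = S + f
G = 103 (G = (-5 - 4)*(-13) - 14 = -9*(-13) - 14 = 117 - 14 = 103)
1/(683 + G) = 1/(683 + 103) = 1/786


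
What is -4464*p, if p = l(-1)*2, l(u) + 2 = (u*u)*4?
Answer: -17856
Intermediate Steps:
l(u) = -2 + 4*u² (l(u) = -2 + (u*u)*4 = -2 + u²*4 = -2 + 4*u²)
p = 4 (p = (-2 + 4*(-1)²)*2 = (-2 + 4*1)*2 = (-2 + 4)*2 = 2*2 = 4)
-4464*p = -4464*4 = -186*96 = -17856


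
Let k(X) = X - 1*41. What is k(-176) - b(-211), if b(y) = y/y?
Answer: -218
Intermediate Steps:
k(X) = -41 + X (k(X) = X - 41 = -41 + X)
b(y) = 1
k(-176) - b(-211) = (-41 - 176) - 1*1 = -217 - 1 = -218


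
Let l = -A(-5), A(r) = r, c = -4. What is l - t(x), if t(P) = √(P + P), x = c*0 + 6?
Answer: 5 - 2*√3 ≈ 1.5359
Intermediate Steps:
x = 6 (x = -4*0 + 6 = 0 + 6 = 6)
t(P) = √2*√P (t(P) = √(2*P) = √2*√P)
l = 5 (l = -1*(-5) = 5)
l - t(x) = 5 - √2*√6 = 5 - 2*√3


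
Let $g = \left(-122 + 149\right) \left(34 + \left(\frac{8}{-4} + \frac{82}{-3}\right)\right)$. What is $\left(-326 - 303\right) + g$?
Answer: $-503$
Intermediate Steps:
$g = 126$ ($g = 27 \left(34 + \left(8 \left(- \frac{1}{4}\right) + 82 \left(- \frac{1}{3}\right)\right)\right) = 27 \left(34 - \frac{88}{3}\right) = 27 \cdot \frac{14}{3} = 126$)
$\left(-326 - 303\right) + g = \left(-326 - 303\right) + 126 = -629 + 126 = -503$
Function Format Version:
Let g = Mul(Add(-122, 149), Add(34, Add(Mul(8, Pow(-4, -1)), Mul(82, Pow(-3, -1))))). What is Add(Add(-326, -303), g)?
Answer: -503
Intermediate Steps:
g = 126 (g = Mul(27, Add(34, Add(Mul(8, Rational(-1, 4)), Mul(82, Rational(-1, 3))))) = Mul(27, Add(34, Add(-2, Rational(-82, 3)))) = Mul(27, Add(34, Rational(-88, 3))) = Mul(27, Rational(14, 3)) = 126)
Add(Add(-326, -303), g) = Add(Add(-326, -303), 126) = Add(-629, 126) = -503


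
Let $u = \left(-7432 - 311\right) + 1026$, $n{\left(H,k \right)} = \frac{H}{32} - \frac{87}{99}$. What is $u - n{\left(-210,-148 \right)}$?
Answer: $- \frac{3542647}{528} \approx -6709.6$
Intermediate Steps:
$n{\left(H,k \right)} = - \frac{29}{33} + \frac{H}{32}$ ($n{\left(H,k \right)} = H \frac{1}{32} - \frac{29}{33} = \frac{H}{32} - \frac{29}{33} = - \frac{29}{33} + \frac{H}{32}$)
$u = -6717$ ($u = -7743 + 1026 = -6717$)
$u - n{\left(-210,-148 \right)} = -6717 - \left(- \frac{29}{33} + \frac{1}{32} \left(-210\right)\right) = -6717 - \left(- \frac{29}{33} - \frac{105}{16}\right) = -6717 - - \frac{3929}{528} = -6717 + \frac{3929}{528} = - \frac{3542647}{528}$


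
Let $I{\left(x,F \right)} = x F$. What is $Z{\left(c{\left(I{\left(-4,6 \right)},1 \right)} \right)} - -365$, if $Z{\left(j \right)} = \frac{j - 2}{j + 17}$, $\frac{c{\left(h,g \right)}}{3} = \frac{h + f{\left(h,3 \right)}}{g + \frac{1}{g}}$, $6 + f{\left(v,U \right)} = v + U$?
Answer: $\frac{43592}{119} \approx 366.32$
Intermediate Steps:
$I{\left(x,F \right)} = F x$
$f{\left(v,U \right)} = -6 + U + v$ ($f{\left(v,U \right)} = -6 + \left(v + U\right) = -6 + \left(U + v\right) = -6 + U + v$)
$c{\left(h,g \right)} = \frac{3 \left(-3 + 2 h\right)}{g + \frac{1}{g}}$ ($c{\left(h,g \right)} = 3 \frac{h + \left(-6 + 3 + h\right)}{g + \frac{1}{g}} = 3 \frac{h + \left(-3 + h\right)}{g + \frac{1}{g}} = 3 \frac{-3 + 2 h}{g + \frac{1}{g}} = \frac{3 \left(-3 + 2 h\right)}{g + \frac{1}{g}}$)
$Z{\left(j \right)} = \frac{-2 + j}{17 + j}$
$Z{\left(c{\left(I{\left(-4,6 \right)},1 \right)} \right)} - -365 = \frac{-2 + 3 \cdot 1 \frac{1}{1 + 1^{2}} \left(-3 + 2 \cdot 6 \left(-4\right)\right)}{17 + 3 \cdot 1 \frac{1}{1 + 1^{2}} \left(-3 + 2 \cdot 6 \left(-4\right)\right)} - -365 = \frac{-2 + 3 \cdot 1 \frac{1}{1 + 1} \left(-3 + 2 \left(-24\right)\right)}{17 + 3 \cdot 1 \frac{1}{1 + 1} \left(-3 + 2 \left(-24\right)\right)} + 365 = \frac{-2 + 3 \cdot 1 \cdot \frac{1}{2} \left(-3 - 48\right)}{17 + 3 \cdot 1 \cdot \frac{1}{2} \left(-3 - 48\right)} + 365 = \frac{-2 + 3 \cdot 1 \cdot \frac{1}{2} \left(-51\right)}{17 + 3 \cdot 1 \cdot \frac{1}{2} \left(-51\right)} + 365 = \frac{-2 - \frac{153}{2}}{17 - \frac{153}{2}} + 365 = \frac{1}{- \frac{119}{2}} \left(- \frac{157}{2}\right) + 365 = \left(- \frac{2}{119}\right) \left(- \frac{157}{2}\right) + 365 = \frac{157}{119} + 365 = \frac{43592}{119}$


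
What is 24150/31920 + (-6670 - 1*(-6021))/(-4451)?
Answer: 610513/676552 ≈ 0.90239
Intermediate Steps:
24150/31920 + (-6670 - 1*(-6021))/(-4451) = 24150*(1/31920) + (-6670 + 6021)*(-1/4451) = 115/152 - 649*(-1/4451) = 115/152 + 649/4451 = 610513/676552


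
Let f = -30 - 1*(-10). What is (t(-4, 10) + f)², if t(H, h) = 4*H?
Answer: 1296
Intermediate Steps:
f = -20 (f = -30 + 10 = -20)
(t(-4, 10) + f)² = (4*(-4) - 20)² = (-16 - 20)² = (-36)² = 1296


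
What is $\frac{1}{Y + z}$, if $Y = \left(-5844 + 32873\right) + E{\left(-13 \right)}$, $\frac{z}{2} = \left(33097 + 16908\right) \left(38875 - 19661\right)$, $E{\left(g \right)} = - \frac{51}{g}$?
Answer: $\frac{13}{24981049248} \approx 5.2039 \cdot 10^{-10}$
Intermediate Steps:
$z = 1921592140$ ($z = 2 \left(33097 + 16908\right) \left(38875 - 19661\right) = 2 \cdot 50005 \cdot 19214 = 2 \cdot 960796070 = 1921592140$)
$Y = \frac{351428}{13}$ ($Y = \left(-5844 + 32873\right) - \frac{51}{-13} = 27029 - - \frac{51}{13} = 27029 + \frac{51}{13} = \frac{351428}{13} \approx 27033.0$)
$\frac{1}{Y + z} = \frac{1}{\frac{351428}{13} + 1921592140} = \frac{1}{\frac{24981049248}{13}} = \frac{13}{24981049248}$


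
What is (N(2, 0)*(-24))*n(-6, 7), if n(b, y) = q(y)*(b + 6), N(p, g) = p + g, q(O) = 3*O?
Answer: 0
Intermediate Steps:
N(p, g) = g + p
n(b, y) = 3*y*(6 + b) (n(b, y) = (3*y)*(b + 6) = (3*y)*(6 + b) = 3*y*(6 + b))
(N(2, 0)*(-24))*n(-6, 7) = ((0 + 2)*(-24))*(3*7*(6 - 6)) = (2*(-24))*(3*7*0) = -48*0 = 0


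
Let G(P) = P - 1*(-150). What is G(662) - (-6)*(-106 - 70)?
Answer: -244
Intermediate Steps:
G(P) = 150 + P (G(P) = P + 150 = 150 + P)
G(662) - (-6)*(-106 - 70) = (150 + 662) - (-6)*(-106 - 70) = 812 - (-6)*(-176) = 812 - 1*1056 = 812 - 1056 = -244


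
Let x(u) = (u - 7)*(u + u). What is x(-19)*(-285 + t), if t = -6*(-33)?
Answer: -85956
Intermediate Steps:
t = 198
x(u) = 2*u*(-7 + u) (x(u) = (-7 + u)*(2*u) = 2*u*(-7 + u))
x(-19)*(-285 + t) = (2*(-19)*(-7 - 19))*(-285 + 198) = (2*(-19)*(-26))*(-87) = 988*(-87) = -85956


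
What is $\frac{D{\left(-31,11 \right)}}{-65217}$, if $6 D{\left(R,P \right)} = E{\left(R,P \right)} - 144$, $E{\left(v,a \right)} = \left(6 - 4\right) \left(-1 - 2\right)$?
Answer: $\frac{25}{65217} \approx 0.00038334$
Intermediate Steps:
$E{\left(v,a \right)} = -6$ ($E{\left(v,a \right)} = 2 \left(-3\right) = -6$)
$D{\left(R,P \right)} = -25$ ($D{\left(R,P \right)} = \frac{-6 - 144}{6} = \frac{1}{6} \left(-150\right) = -25$)
$\frac{D{\left(-31,11 \right)}}{-65217} = - \frac{25}{-65217} = \left(-25\right) \left(- \frac{1}{65217}\right) = \frac{25}{65217}$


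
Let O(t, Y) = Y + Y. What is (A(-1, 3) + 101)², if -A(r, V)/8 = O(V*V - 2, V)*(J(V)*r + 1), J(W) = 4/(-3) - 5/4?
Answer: 5041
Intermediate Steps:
O(t, Y) = 2*Y
J(W) = -31/12 (J(W) = 4*(-⅓) - 5*¼ = -4/3 - 5/4 = -31/12)
A(r, V) = -16*V*(1 - 31*r/12) (A(r, V) = -8*2*V*(-31*r/12 + 1) = -8*2*V*(1 - 31*r/12) = -16*V*(1 - 31*r/12))
(A(-1, 3) + 101)² = ((4/3)*3*(-12 + 31*(-1)) + 101)² = ((4/3)*3*(-12 - 31) + 101)² = ((4/3)*3*(-43) + 101)² = (-172 + 101)² = (-71)² = 5041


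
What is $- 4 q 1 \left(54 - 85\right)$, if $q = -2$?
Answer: $-248$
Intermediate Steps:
$- 4 q 1 \left(54 - 85\right) = \left(-4\right) \left(-2\right) 1 \left(54 - 85\right) = 8 \cdot 1 \left(-31\right) = 8 \left(-31\right) = -248$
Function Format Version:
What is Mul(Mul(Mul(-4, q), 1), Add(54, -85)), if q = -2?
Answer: -248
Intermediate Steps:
Mul(Mul(Mul(-4, q), 1), Add(54, -85)) = Mul(Mul(Mul(-4, -2), 1), Add(54, -85)) = Mul(Mul(8, 1), -31) = Mul(8, -31) = -248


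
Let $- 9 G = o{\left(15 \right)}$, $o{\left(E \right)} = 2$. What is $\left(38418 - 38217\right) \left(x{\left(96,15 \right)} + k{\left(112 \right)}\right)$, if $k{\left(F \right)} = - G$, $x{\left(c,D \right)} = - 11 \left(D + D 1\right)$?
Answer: $- \frac{198856}{3} \approx -66285.0$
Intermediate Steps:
$G = - \frac{2}{9}$ ($G = \left(- \frac{1}{9}\right) 2 = - \frac{2}{9} \approx -0.22222$)
$x{\left(c,D \right)} = - 22 D$ ($x{\left(c,D \right)} = - 11 \left(D + D\right) = - 11 \cdot 2 D = - 22 D$)
$k{\left(F \right)} = \frac{2}{9}$ ($k{\left(F \right)} = \left(-1\right) \left(- \frac{2}{9}\right) = \frac{2}{9}$)
$\left(38418 - 38217\right) \left(x{\left(96,15 \right)} + k{\left(112 \right)}\right) = \left(38418 - 38217\right) \left(\left(-22\right) 15 + \frac{2}{9}\right) = 201 \left(-330 + \frac{2}{9}\right) = 201 \left(- \frac{2968}{9}\right) = - \frac{198856}{3}$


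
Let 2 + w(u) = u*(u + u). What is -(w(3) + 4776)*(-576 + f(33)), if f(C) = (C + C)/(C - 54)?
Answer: 19426768/7 ≈ 2.7753e+6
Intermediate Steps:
f(C) = 2*C/(-54 + C) (f(C) = (2*C)/(-54 + C) = 2*C/(-54 + C))
w(u) = -2 + 2*u**2 (w(u) = -2 + u*(u + u) = -2 + u*(2*u) = -2 + 2*u**2)
-(w(3) + 4776)*(-576 + f(33)) = -((-2 + 2*3**2) + 4776)*(-576 + 2*33/(-54 + 33)) = -((-2 + 2*9) + 4776)*(-576 + 2*33/(-21)) = -((-2 + 18) + 4776)*(-576 + 2*33*(-1/21)) = -(16 + 4776)*(-576 - 22/7) = -4792*(-4054)/7 = -1*(-19426768/7) = 19426768/7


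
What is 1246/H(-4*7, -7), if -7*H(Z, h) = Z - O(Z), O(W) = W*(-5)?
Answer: 623/12 ≈ 51.917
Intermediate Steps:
O(W) = -5*W
H(Z, h) = -6*Z/7 (H(Z, h) = -(Z - (-5)*Z)/7 = -(Z + 5*Z)/7 = -6*Z/7)
1246/H(-4*7, -7) = 1246/((-(-24)*7/7)) = 1246/((-6/7*(-28))) = 1246/24 = 1246*(1/24) = 623/12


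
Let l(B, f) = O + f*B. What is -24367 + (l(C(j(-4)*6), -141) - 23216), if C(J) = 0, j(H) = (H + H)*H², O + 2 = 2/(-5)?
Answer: -237927/5 ≈ -47585.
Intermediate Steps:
O = -12/5 (O = -2 + 2/(-5) = -2 + 2*(-⅕) = -2 - ⅖ = -12/5 ≈ -2.4000)
j(H) = 2*H³ (j(H) = (2*H)*H² = 2*H³)
l(B, f) = -12/5 + B*f (l(B, f) = -12/5 + f*B = -12/5 + B*f)
-24367 + (l(C(j(-4)*6), -141) - 23216) = -24367 + ((-12/5 + 0*(-141)) - 23216) = -24367 + ((-12/5 + 0) - 23216) = -24367 + (-12/5 - 23216) = -24367 - 116092/5 = -237927/5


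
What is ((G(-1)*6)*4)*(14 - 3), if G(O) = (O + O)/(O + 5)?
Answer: -132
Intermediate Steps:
G(O) = 2*O/(5 + O) (G(O) = (2*O)/(5 + O) = 2*O/(5 + O))
((G(-1)*6)*4)*(14 - 3) = (((2*(-1)/(5 - 1))*6)*4)*(14 - 3) = (((2*(-1)/4)*6)*4)*11 = (((2*(-1)*(¼))*6)*4)*11 = (-½*6*4)*11 = -3*4*11 = -12*11 = -132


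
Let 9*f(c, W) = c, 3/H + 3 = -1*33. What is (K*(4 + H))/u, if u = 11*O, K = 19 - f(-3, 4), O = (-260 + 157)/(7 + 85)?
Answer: -62698/10197 ≈ -6.1487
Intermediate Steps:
H = -1/12 (H = 3/(-3 - 1*33) = 3/(-3 - 33) = 3/(-36) = 3*(-1/36) = -1/12 ≈ -0.083333)
O = -103/92 ≈ -1.1196
f(c, W) = c/9
K = 58/3 (K = 19 - (-3)/9 = 19 - 1*(-⅓) = 19 + ⅓ = 58/3 ≈ 19.333)
u = -1133/92 (u = 11*(-103/92) = -1133/92 ≈ -12.315)
(K*(4 + H))/u = (58*(4 - 1/12)/3)/(-1133/92) = ((58/3)*(47/12))*(-92/1133) = (1363/18)*(-92/1133) = -62698/10197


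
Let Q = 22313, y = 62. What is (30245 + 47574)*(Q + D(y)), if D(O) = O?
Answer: 1741200125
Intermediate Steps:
(30245 + 47574)*(Q + D(y)) = (30245 + 47574)*(22313 + 62) = 77819*22375 = 1741200125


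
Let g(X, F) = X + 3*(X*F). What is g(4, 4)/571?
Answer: 52/571 ≈ 0.091068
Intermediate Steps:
g(X, F) = X + 3*F*X (g(X, F) = X + 3*(F*X) = X + 3*F*X)
g(4, 4)/571 = (4*(1 + 3*4))/571 = (4*(1 + 12))*(1/571) = (4*13)*(1/571) = 52*(1/571) = 52/571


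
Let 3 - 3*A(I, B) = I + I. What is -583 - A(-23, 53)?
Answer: -1798/3 ≈ -599.33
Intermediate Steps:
A(I, B) = 1 - 2*I/3 (A(I, B) = 1 - (I + I)/3 = 1 - 2*I/3)
-583 - A(-23, 53) = -583 - (1 - ⅔*(-23)) = -583 - (1 + 46/3) = -583 - 1*49/3 = -583 - 49/3 = -1798/3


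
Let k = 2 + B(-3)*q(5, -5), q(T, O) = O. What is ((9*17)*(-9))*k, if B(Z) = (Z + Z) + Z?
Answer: -64719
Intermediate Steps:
B(Z) = 3*Z (B(Z) = 2*Z + Z = 3*Z)
k = 47 (k = 2 + (3*(-3))*(-5) = 2 - 9*(-5) = 2 + 45 = 47)
((9*17)*(-9))*k = ((9*17)*(-9))*47 = (153*(-9))*47 = -1377*47 = -64719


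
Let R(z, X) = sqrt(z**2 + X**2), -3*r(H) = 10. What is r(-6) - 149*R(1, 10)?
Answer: -10/3 - 149*sqrt(101) ≈ -1500.8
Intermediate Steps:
r(H) = -10/3 (r(H) = -1/3*10 = -10/3)
R(z, X) = sqrt(X**2 + z**2)
r(-6) - 149*R(1, 10) = -10/3 - 149*sqrt(10**2 + 1**2) = -10/3 - 149*sqrt(100 + 1) = -10/3 - 149*sqrt(101)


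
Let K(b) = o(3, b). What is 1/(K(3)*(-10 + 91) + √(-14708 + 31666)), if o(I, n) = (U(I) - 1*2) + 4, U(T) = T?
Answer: 405/147067 - √16958/147067 ≈ 0.0018684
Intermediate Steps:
o(I, n) = 2 + I (o(I, n) = (I - 1*2) + 4 = (I - 2) + 4 = (-2 + I) + 4 = 2 + I)
K(b) = 5 (K(b) = 2 + 3 = 5)
1/(K(3)*(-10 + 91) + √(-14708 + 31666)) = 1/(5*(-10 + 91) + √(-14708 + 31666)) = 1/(5*81 + √16958) = 1/(405 + √16958)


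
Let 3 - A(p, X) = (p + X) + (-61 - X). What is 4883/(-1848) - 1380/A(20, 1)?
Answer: -5713/168 ≈ -34.006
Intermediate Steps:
A(p, X) = 64 - p (A(p, X) = 3 - ((p + X) + (-61 - X)) = 3 - ((X + p) + (-61 - X)) = 3 - (-61 + p) = 3 + (61 - p) = 64 - p)
4883/(-1848) - 1380/A(20, 1) = 4883/(-1848) - 1380/(64 - 1*20) = 4883*(-1/1848) - 1380/(64 - 20) = -4883/1848 - 1380/44 = -4883/1848 - 1380*1/44 = -4883/1848 - 345/11 = -5713/168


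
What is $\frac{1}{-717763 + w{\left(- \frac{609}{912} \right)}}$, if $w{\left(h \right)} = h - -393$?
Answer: $- \frac{304}{218080683} \approx -1.394 \cdot 10^{-6}$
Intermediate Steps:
$w{\left(h \right)} = 393 + h$ ($w{\left(h \right)} = h + 393 = 393 + h$)
$\frac{1}{-717763 + w{\left(- \frac{609}{912} \right)}} = \frac{1}{-717763 + \left(393 - \frac{609}{912}\right)} = \frac{1}{-717763 + \left(393 - \frac{203}{304}\right)} = \frac{1}{-717763 + \frac{119269}{304}} = \frac{1}{- \frac{218080683}{304}} = - \frac{304}{218080683}$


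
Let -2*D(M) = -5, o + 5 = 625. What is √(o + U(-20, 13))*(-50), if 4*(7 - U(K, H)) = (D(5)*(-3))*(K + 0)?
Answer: -75*√262 ≈ -1214.0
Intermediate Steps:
o = 620 (o = -5 + 625 = 620)
D(M) = 5/2 (D(M) = -½*(-5) = 5/2)
U(K, H) = 7 + 15*K/8 (U(K, H) = 7 - (5/2)*(-3)*(K + 0)/4 = 7 - (-15)*K/8 = 7 + 15*K/8)
√(o + U(-20, 13))*(-50) = √(620 + (7 + (15/8)*(-20)))*(-50) = √(620 + (7 - 75/2))*(-50) = √(620 - 61/2)*(-50) = √(1179/2)*(-50) = (3*√262/2)*(-50) = -75*√262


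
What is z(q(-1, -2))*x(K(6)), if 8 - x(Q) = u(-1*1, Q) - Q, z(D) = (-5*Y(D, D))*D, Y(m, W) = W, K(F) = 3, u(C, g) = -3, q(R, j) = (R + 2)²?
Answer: -70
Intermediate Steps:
q(R, j) = (2 + R)²
z(D) = -5*D² (z(D) = (-5*D)*D = -5*D²)
x(Q) = 11 + Q (x(Q) = 8 - (-3 - Q) = 8 + (3 + Q) = 11 + Q)
z(q(-1, -2))*x(K(6)) = (-5*(2 - 1)⁴)*(11 + 3) = -5*(1²)²*14 = -5*1²*14 = -5*1*14 = -5*14 = -70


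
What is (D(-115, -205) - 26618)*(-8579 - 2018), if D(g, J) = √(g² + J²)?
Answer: 282070946 - 52985*√2210 ≈ 2.7958e+8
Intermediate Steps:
D(g, J) = √(J² + g²)
(D(-115, -205) - 26618)*(-8579 - 2018) = (√((-205)² + (-115)²) - 26618)*(-8579 - 2018) = (√(42025 + 13225) - 26618)*(-10597) = (√55250 - 26618)*(-10597) = (5*√2210 - 26618)*(-10597) = (-26618 + 5*√2210)*(-10597) = 282070946 - 52985*√2210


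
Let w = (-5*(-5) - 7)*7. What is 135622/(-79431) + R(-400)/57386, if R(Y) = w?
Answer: -6689153/3922743 ≈ -1.7052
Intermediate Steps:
w = 126 (w = (25 - 7)*7 = 18*7 = 126)
R(Y) = 126
135622/(-79431) + R(-400)/57386 = 135622/(-79431) + 126/57386 = 135622*(-1/79431) + 126*(1/57386) = -1634/957 + 9/4099 = -6689153/3922743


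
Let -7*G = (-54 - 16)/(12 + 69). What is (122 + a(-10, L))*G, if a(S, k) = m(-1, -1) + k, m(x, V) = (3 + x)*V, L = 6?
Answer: 140/9 ≈ 15.556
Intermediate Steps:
m(x, V) = V*(3 + x)
G = 10/81 (G = -(-54 - 16)/(7*(12 + 69)) = -(-10)/81 = -⅐*(-70/81) = 10/81 ≈ 0.12346)
a(S, k) = -2 + k (a(S, k) = -(3 - 1) + k = -1*2 + k = -2 + k)
(122 + a(-10, L))*G = (122 + (-2 + 6))*(10/81) = (122 + 4)*(10/81) = 126*(10/81) = 140/9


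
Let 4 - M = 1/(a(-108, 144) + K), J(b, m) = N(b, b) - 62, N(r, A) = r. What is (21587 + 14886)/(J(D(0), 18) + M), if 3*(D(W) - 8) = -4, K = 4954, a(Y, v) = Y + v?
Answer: -546000810/768463 ≈ -710.51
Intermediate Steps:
D(W) = 20/3 (D(W) = 8 + (⅓)*(-4) = 8 - 4/3 = 20/3)
J(b, m) = -62 + b (J(b, m) = b - 62 = -62 + b)
M = 19959/4990 (M = 4 - 1/((-108 + 144) + 4954) = 4 - 1/(36 + 4954) = 4 - 1/4990 = 19959/4990 ≈ 3.9998)
(21587 + 14886)/(J(D(0), 18) + M) = (21587 + 14886)/((-62 + 20/3) + 19959/4990) = 36473/(-166/3 + 19959/4990) = 36473/(-768463/14970) = 36473*(-14970/768463) = -546000810/768463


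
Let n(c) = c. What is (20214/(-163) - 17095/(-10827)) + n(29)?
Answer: -164891264/1764801 ≈ -93.433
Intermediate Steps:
(20214/(-163) - 17095/(-10827)) + n(29) = (20214/(-163) - 17095/(-10827)) + 29 = (20214*(-1/163) - 17095*(-1/10827)) + 29 = (-20214/163 + 17095/10827) + 29 = -216070493/1764801 + 29 = -164891264/1764801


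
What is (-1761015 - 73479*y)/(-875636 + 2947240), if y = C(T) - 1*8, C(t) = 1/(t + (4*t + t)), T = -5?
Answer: -11707337/20716040 ≈ -0.56513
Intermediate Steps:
C(t) = 1/(6*t) (C(t) = 1/(t + 5*t) = 1/(6*t))
y = -241/30 (y = (⅙)/(-5) - 1*8 = (⅙)*(-⅕) - 8 = -1/30 - 8 = -241/30 ≈ -8.0333)
(-1761015 - 73479*y)/(-875636 + 2947240) = (-1761015 - 73479*(-241/30))/(-875636 + 2947240) = (-1761015 + 5902813/10)/2071604 = -11707337/10*1/2071604 = -11707337/20716040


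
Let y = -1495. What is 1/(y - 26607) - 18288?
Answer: -513929377/28102 ≈ -18288.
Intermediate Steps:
1/(y - 26607) - 18288 = 1/(-1495 - 26607) - 18288 = 1/(-28102) - 18288 = -1/28102 - 18288 = -513929377/28102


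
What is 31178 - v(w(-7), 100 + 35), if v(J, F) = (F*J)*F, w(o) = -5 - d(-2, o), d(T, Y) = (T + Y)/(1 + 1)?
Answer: 80581/2 ≈ 40291.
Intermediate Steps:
d(T, Y) = T/2 + Y/2 (d(T, Y) = (T + Y)/2 = (T + Y)*(½) = T/2 + Y/2)
w(o) = -4 - o/2 (w(o) = -5 - ((½)*(-2) + o/2) = -5 - (-1 + o/2) = -5 + (1 - o/2) = -4 - o/2)
v(J, F) = J*F²
31178 - v(w(-7), 100 + 35) = 31178 - (-4 - ½*(-7))*(100 + 35)² = 31178 - (-4 + 7/2)*135² = 31178 - (-1)*18225/2 = 31178 - 1*(-18225/2) = 31178 + 18225/2 = 80581/2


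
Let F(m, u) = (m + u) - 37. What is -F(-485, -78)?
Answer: 600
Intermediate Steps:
F(m, u) = -37 + m + u
-F(-485, -78) = -(-37 - 485 - 78) = -1*(-600) = 600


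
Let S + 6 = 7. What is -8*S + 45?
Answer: 37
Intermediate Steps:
S = 1 (S = -6 + 7 = 1)
-8*S + 45 = -8*1 + 45 = -8 + 45 = 37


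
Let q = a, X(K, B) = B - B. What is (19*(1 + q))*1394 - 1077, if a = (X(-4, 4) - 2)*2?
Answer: -80535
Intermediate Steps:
X(K, B) = 0
a = -4 (a = (0 - 2)*2 = -2*2 = -4)
q = -4
(19*(1 + q))*1394 - 1077 = (19*(1 - 4))*1394 - 1077 = (19*(-3))*1394 - 1077 = -57*1394 - 1077 = -79458 - 1077 = -80535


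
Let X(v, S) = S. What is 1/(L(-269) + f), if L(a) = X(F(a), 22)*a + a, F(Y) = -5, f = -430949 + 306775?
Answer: -1/130361 ≈ -7.6710e-6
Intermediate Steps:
f = -124174
L(a) = 23*a (L(a) = 22*a + a = 23*a)
1/(L(-269) + f) = 1/(23*(-269) - 124174) = 1/(-6187 - 124174) = 1/(-130361) = -1/130361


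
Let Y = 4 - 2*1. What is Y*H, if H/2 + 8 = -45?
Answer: -212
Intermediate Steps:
H = -106 (H = -16 + 2*(-45) = -16 - 90 = -106)
Y = 2 (Y = 4 - 2 = 2)
Y*H = 2*(-106) = -212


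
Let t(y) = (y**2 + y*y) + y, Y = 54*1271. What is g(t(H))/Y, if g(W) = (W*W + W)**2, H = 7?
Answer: 6882050/3813 ≈ 1804.9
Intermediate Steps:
Y = 68634
t(y) = y + 2*y**2 (t(y) = (y**2 + y**2) + y = 2*y**2 + y = y + 2*y**2)
g(W) = (W + W**2)**2 (g(W) = (W**2 + W)**2 = (W + W**2)**2)
g(t(H))/Y = ((7*(1 + 2*7))**2*(1 + 7*(1 + 2*7))**2)/68634 = ((7*(1 + 14))**2*(1 + 7*(1 + 14))**2)*(1/68634) = ((7*15)**2*(1 + 7*15)**2)*(1/68634) = (105**2*(1 + 105)**2)*(1/68634) = (11025*106**2)*(1/68634) = (11025*11236)*(1/68634) = 123876900*(1/68634) = 6882050/3813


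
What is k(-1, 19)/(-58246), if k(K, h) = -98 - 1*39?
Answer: 137/58246 ≈ 0.0023521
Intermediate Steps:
k(K, h) = -137 (k(K, h) = -98 - 39 = -137)
k(-1, 19)/(-58246) = -137/(-58246) = -137*(-1/58246) = 137/58246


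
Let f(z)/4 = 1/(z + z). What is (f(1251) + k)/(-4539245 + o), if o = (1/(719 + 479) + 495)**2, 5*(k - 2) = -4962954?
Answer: 8910669173448536/38550068745543045 ≈ 0.23115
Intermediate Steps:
k = -4962944/5 (k = 2 + (1/5)*(-4962954) = 2 - 4962954/5 = -4962944/5 ≈ -9.9259e+5)
o = 351662046121/1435204 (o = (1/1198 + 495)**2 = (593011/1198)**2 = 351662046121/1435204 ≈ 2.4503e+5)
f(z) = 2/z (f(z) = 4/(z + z) = 4/((2*z)) = 4*(1/(2*z)) = 2/z)
(f(1251) + k)/(-4539245 + o) = (2/1251 - 4962944/5)/(-4539245 + 351662046121/1435204) = (2*(1/1251) - 4962944/5)/(-6163080534859/1435204) = (2/1251 - 4962944/5)*(-1435204/6163080534859) = -6208642934/6255*(-1435204/6163080534859) = 8910669173448536/38550068745543045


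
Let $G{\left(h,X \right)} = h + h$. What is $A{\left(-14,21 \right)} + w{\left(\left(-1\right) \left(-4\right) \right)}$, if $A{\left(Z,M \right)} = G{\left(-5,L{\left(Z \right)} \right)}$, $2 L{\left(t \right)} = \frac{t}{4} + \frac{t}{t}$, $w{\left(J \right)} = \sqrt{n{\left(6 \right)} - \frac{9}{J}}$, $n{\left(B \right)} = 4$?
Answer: $-10 + \frac{\sqrt{7}}{2} \approx -8.6771$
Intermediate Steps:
$w{\left(J \right)} = \sqrt{4 - \frac{9}{J}}$
$L{\left(t \right)} = \frac{1}{2} + \frac{t}{8}$ ($L{\left(t \right)} = \frac{\frac{t}{4} + \frac{t}{t}}{2} = \frac{t \frac{1}{4} + 1}{2} = \frac{\frac{t}{4} + 1}{2} = \frac{1 + \frac{t}{4}}{2} = \frac{1}{2} + \frac{t}{8}$)
$G{\left(h,X \right)} = 2 h$
$A{\left(Z,M \right)} = -10$ ($A{\left(Z,M \right)} = 2 \left(-5\right) = -10$)
$A{\left(-14,21 \right)} + w{\left(\left(-1\right) \left(-4\right) \right)} = -10 + \sqrt{4 - \frac{9}{\left(-1\right) \left(-4\right)}} = -10 + \sqrt{4 - \frac{9}{4}} = -10 + \sqrt{\frac{7}{4}} = -10 + \frac{\sqrt{7}}{2}$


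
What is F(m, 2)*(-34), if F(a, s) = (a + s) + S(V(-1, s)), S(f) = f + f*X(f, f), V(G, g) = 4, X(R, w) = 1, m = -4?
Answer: -204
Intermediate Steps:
S(f) = 2*f (S(f) = f + f*1 = f + f = 2*f)
F(a, s) = 8 + a + s (F(a, s) = (a + s) + 2*4 = (a + s) + 8 = 8 + a + s)
F(m, 2)*(-34) = (8 - 4 + 2)*(-34) = 6*(-34) = -204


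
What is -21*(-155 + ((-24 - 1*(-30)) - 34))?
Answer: 3843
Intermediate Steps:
-21*(-155 + ((-24 - 1*(-30)) - 34)) = -21*(-155 + ((-24 + 30) - 34)) = -21*(-155 + (6 - 34)) = -21*(-155 - 28) = -21*(-183) = 3843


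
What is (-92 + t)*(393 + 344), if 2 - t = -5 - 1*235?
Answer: 110550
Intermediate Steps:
t = 242 (t = 2 - (-5 - 1*235) = 2 - (-5 - 235) = 2 - 1*(-240) = 2 + 240 = 242)
(-92 + t)*(393 + 344) = (-92 + 242)*(393 + 344) = 150*737 = 110550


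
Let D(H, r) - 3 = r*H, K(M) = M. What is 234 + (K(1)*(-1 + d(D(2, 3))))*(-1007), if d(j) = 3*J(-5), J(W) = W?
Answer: 16346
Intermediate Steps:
D(H, r) = 3 + H*r (D(H, r) = 3 + r*H = 3 + H*r)
d(j) = -15 (d(j) = 3*(-5) = -15)
234 + (K(1)*(-1 + d(D(2, 3))))*(-1007) = 234 + (1*(-1 - 15))*(-1007) = 234 + (1*(-16))*(-1007) = 234 - 16*(-1007) = 234 + 16112 = 16346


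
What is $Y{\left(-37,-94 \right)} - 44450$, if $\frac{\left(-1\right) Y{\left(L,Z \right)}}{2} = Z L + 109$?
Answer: $-51624$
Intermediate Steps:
$Y{\left(L,Z \right)} = -218 - 2 L Z$ ($Y{\left(L,Z \right)} = - 2 \left(Z L + 109\right) = - 2 \left(L Z + 109\right) = - 2 \left(109 + L Z\right) = -218 - 2 L Z$)
$Y{\left(-37,-94 \right)} - 44450 = \left(-218 - \left(-74\right) \left(-94\right)\right) - 44450 = \left(-218 - 6956\right) - 44450 = -7174 - 44450 = -51624$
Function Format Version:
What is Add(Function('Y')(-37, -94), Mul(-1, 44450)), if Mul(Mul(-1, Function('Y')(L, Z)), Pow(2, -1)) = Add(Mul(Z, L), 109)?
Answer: -51624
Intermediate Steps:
Function('Y')(L, Z) = Add(-218, Mul(-2, L, Z)) (Function('Y')(L, Z) = Mul(-2, Add(Mul(Z, L), 109)) = Mul(-2, Add(Mul(L, Z), 109)) = Mul(-2, Add(109, Mul(L, Z))) = Add(-218, Mul(-2, L, Z)))
Add(Function('Y')(-37, -94), Mul(-1, 44450)) = Add(Add(-218, Mul(-2, -37, -94)), Mul(-1, 44450)) = Add(Add(-218, -6956), -44450) = Add(-7174, -44450) = -51624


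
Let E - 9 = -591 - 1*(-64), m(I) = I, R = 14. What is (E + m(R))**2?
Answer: 254016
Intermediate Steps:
E = -518 (E = 9 + (-591 - 1*(-64)) = 9 + (-591 + 64) = 9 - 527 = -518)
(E + m(R))**2 = (-518 + 14)**2 = (-504)**2 = 254016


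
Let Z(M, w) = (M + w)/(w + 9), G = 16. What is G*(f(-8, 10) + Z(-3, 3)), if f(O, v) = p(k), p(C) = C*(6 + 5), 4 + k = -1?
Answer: -880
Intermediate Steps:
k = -5 (k = -4 - 1 = -5)
p(C) = 11*C (p(C) = C*11 = 11*C)
f(O, v) = -55 (f(O, v) = 11*(-5) = -55)
Z(M, w) = (M + w)/(9 + w)
G*(f(-8, 10) + Z(-3, 3)) = 16*(-55 + (-3 + 3)/(9 + 3)) = 16*(-55 + 0/12) = 16*(-55 + (1/12)*0) = 16*(-55 + 0) = 16*(-55) = -880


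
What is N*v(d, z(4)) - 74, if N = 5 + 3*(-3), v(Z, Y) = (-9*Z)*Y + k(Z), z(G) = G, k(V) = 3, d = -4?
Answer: -662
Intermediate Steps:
v(Z, Y) = 3 - 9*Y*Z (v(Z, Y) = (-9*Z)*Y + 3 = -9*Y*Z + 3 = 3 - 9*Y*Z)
N = -4 (N = 5 - 9 = -4)
N*v(d, z(4)) - 74 = -4*(3 - 9*4*(-4)) - 74 = -4*(3 + 144) - 74 = -4*147 - 74 = -588 - 74 = -662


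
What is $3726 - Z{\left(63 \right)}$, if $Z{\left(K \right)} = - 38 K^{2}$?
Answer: $154548$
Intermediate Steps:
$3726 - Z{\left(63 \right)} = 3726 - - 38 \cdot 63^{2} = 3726 - \left(-38\right) 3969 = 3726 - -150822 = 3726 + 150822 = 154548$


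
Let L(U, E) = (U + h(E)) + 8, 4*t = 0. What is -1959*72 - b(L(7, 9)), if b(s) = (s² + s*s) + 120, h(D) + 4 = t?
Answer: -141410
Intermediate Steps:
t = 0 (t = (¼)*0 = 0)
h(D) = -4 (h(D) = -4 + 0 = -4)
L(U, E) = 4 + U (L(U, E) = (U - 4) + 8 = (-4 + U) + 8 = 4 + U)
b(s) = 120 + 2*s² (b(s) = (s² + s²) + 120 = 2*s² + 120 = 120 + 2*s²)
-1959*72 - b(L(7, 9)) = -1959*72 - (120 + 2*(4 + 7)²) = -141048 - (120 + 2*11²) = -141048 - (120 + 2*121) = -141048 - (120 + 242) = -141048 - 1*362 = -141048 - 362 = -141410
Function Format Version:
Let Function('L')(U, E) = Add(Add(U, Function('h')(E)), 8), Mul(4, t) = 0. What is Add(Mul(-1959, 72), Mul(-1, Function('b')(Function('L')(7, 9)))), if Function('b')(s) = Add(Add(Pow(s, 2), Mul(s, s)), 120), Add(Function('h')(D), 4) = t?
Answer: -141410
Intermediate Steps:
t = 0 (t = Mul(Rational(1, 4), 0) = 0)
Function('h')(D) = -4 (Function('h')(D) = Add(-4, 0) = -4)
Function('L')(U, E) = Add(4, U) (Function('L')(U, E) = Add(Add(U, -4), 8) = Add(Add(-4, U), 8) = Add(4, U))
Function('b')(s) = Add(120, Mul(2, Pow(s, 2))) (Function('b')(s) = Add(Add(Pow(s, 2), Pow(s, 2)), 120) = Add(Mul(2, Pow(s, 2)), 120) = Add(120, Mul(2, Pow(s, 2))))
Add(Mul(-1959, 72), Mul(-1, Function('b')(Function('L')(7, 9)))) = Add(Mul(-1959, 72), Mul(-1, Add(120, Mul(2, Pow(Add(4, 7), 2))))) = Add(-141048, Mul(-1, Add(120, Mul(2, Pow(11, 2))))) = Add(-141048, Mul(-1, Add(120, Mul(2, 121)))) = Add(-141048, Mul(-1, Add(120, 242))) = Add(-141048, Mul(-1, 362)) = Add(-141048, -362) = -141410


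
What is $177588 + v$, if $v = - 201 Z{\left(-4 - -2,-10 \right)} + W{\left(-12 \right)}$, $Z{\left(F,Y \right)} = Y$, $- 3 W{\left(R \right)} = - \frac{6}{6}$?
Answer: $\frac{538795}{3} \approx 1.796 \cdot 10^{5}$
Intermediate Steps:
$W{\left(R \right)} = \frac{1}{3}$ ($W{\left(R \right)} = - \frac{\left(-6\right) \frac{1}{6}}{3} = \left(- \frac{1}{3}\right) \left(-1\right) = \frac{1}{3}$)
$v = \frac{6031}{3}$ ($v = \left(-201\right) \left(-10\right) + \frac{1}{3} = 2010 + \frac{1}{3} = \frac{6031}{3} \approx 2010.3$)
$177588 + v = 177588 + \frac{6031}{3} = \frac{538795}{3}$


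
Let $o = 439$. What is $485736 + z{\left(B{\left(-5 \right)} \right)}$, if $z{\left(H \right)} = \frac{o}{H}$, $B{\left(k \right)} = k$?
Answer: $\frac{2428241}{5} \approx 4.8565 \cdot 10^{5}$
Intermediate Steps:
$z{\left(H \right)} = \frac{439}{H}$
$485736 + z{\left(B{\left(-5 \right)} \right)} = 485736 + \frac{439}{-5} = 485736 + 439 \left(- \frac{1}{5}\right) = 485736 - \frac{439}{5} = \frac{2428241}{5}$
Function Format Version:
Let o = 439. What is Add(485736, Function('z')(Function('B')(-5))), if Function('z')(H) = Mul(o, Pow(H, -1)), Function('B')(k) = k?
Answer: Rational(2428241, 5) ≈ 4.8565e+5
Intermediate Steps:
Function('z')(H) = Mul(439, Pow(H, -1))
Add(485736, Function('z')(Function('B')(-5))) = Add(485736, Mul(439, Pow(-5, -1))) = Add(485736, Mul(439, Rational(-1, 5))) = Add(485736, Rational(-439, 5)) = Rational(2428241, 5)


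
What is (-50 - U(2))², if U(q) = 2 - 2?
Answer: 2500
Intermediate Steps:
U(q) = 0
(-50 - U(2))² = (-50 - 1*0)² = (-50 + 0)² = (-50)² = 2500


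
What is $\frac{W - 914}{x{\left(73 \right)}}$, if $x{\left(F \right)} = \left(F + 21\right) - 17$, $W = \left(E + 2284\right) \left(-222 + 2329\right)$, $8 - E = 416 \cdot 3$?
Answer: $\frac{2198794}{77} \approx 28556.0$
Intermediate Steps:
$E = -1240$ ($E = 8 - 416 \cdot 3 = 8 - 1248 = -1240$)
$W = 2199708$ ($W = \left(-1240 + 2284\right) \left(-222 + 2329\right) = 1044 \cdot 2107 = 2199708$)
$x{\left(F \right)} = 4 + F$ ($x{\left(F \right)} = \left(21 + F\right) - 17 = 4 + F$)
$\frac{W - 914}{x{\left(73 \right)}} = \frac{2199708 - 914}{4 + 73} = \frac{2199708 - 914}{77} = 2198794 \cdot \frac{1}{77} = \frac{2198794}{77}$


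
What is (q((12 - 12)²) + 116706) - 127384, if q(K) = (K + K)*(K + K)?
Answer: -10678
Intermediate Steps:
q(K) = 4*K² (q(K) = (2*K)*(2*K) = 4*K²)
(q((12 - 12)²) + 116706) - 127384 = (4*((12 - 12)²)² + 116706) - 127384 = (4*(0²)² + 116706) - 127384 = (4*0² + 116706) - 127384 = (4*0 + 116706) - 127384 = (0 + 116706) - 127384 = 116706 - 127384 = -10678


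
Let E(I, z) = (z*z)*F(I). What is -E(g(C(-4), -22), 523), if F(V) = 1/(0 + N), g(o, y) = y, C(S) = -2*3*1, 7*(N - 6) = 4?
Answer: -1914703/46 ≈ -41624.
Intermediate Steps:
N = 46/7 (N = 6 + (⅐)*4 = 6 + 4/7 = 46/7 ≈ 6.5714)
C(S) = -6 (C(S) = -6*1 = -6)
F(V) = 7/46 (F(V) = 1/(0 + 46/7) = 1/(46/7) = 7/46)
E(I, z) = 7*z²/46 (E(I, z) = (z*z)*(7/46) = z²*(7/46) = 7*z²/46)
-E(g(C(-4), -22), 523) = -7*523²/46 = -7*273529/46 = -1*1914703/46 = -1914703/46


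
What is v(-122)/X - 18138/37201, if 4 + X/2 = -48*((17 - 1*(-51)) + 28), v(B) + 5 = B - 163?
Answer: -78258311/171571012 ≈ -0.45613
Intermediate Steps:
v(B) = -168 + B (v(B) = -5 + (B - 163) = -5 + (-163 + B) = -168 + B)
X = -9224 (X = -8 + 2*(-48*((17 - 1*(-51)) + 28)) = -8 + 2*(-48*((17 + 51) + 28)) = -8 + 2*(-48*(68 + 28)) = -8 + 2*(-48*96) = -8 + 2*(-4608) = -8 - 9216 = -9224)
v(-122)/X - 18138/37201 = (-168 - 122)/(-9224) - 18138/37201 = -290*(-1/9224) - 18138*1/37201 = 145/4612 - 18138/37201 = -78258311/171571012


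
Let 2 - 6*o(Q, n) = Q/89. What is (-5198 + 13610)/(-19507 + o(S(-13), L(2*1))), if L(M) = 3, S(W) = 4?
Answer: -124778/289349 ≈ -0.43124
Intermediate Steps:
o(Q, n) = 1/3 - Q/534 (o(Q, n) = 1/3 - Q/(6*89) = 1/3 - Q/534)
(-5198 + 13610)/(-19507 + o(S(-13), L(2*1))) = (-5198 + 13610)/(-19507 + (1/3 - 1/534*4)) = 8412/(-19507 + (1/3 - 2/267)) = 8412/(-19507 + 29/89) = 8412/(-1736094/89) = 8412*(-89/1736094) = -124778/289349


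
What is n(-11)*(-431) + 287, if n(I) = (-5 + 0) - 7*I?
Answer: -30745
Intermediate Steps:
n(I) = -5 - 7*I
n(-11)*(-431) + 287 = (-5 - 7*(-11))*(-431) + 287 = (-5 + 77)*(-431) + 287 = 72*(-431) + 287 = -31032 + 287 = -30745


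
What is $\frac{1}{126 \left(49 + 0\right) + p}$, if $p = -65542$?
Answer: $- \frac{1}{59368} \approx -1.6844 \cdot 10^{-5}$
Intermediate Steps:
$\frac{1}{126 \left(49 + 0\right) + p} = \frac{1}{126 \left(49 + 0\right) - 65542} = \frac{1}{126 \cdot 49 - 65542} = \frac{1}{6174 - 65542} = \frac{1}{-59368} = - \frac{1}{59368}$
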